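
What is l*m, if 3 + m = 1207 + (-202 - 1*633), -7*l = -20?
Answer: 7380/7 ≈ 1054.3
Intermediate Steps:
l = 20/7 (l = -1/7*(-20) = 20/7 ≈ 2.8571)
m = 369 (m = -3 + (1207 + (-202 - 1*633)) = -3 + (1207 + (-202 - 633)) = -3 + (1207 - 835) = -3 + 372 = 369)
l*m = (20/7)*369 = 7380/7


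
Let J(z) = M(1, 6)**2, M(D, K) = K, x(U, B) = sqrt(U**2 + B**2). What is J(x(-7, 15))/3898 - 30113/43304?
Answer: -57910765/84399496 ≈ -0.68615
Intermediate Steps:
x(U, B) = sqrt(B**2 + U**2)
J(z) = 36 (J(z) = 6**2 = 36)
J(x(-7, 15))/3898 - 30113/43304 = 36/3898 - 30113/43304 = 36*(1/3898) - 30113*1/43304 = 18/1949 - 30113/43304 = -57910765/84399496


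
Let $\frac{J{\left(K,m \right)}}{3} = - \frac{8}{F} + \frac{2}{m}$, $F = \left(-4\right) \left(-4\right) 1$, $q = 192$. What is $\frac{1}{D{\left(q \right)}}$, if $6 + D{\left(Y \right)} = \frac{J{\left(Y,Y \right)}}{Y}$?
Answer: $- \frac{6144}{36911} \approx -0.16645$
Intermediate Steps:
$F = 16$ ($F = 16 \cdot 1 = 16$)
$J{\left(K,m \right)} = - \frac{3}{2} + \frac{6}{m}$ ($J{\left(K,m \right)} = 3 \left(- \frac{8}{16} + \frac{2}{m}\right) = 3 \left(\left(-8\right) \frac{1}{16} + \frac{2}{m}\right) = 3 \left(- \frac{1}{2} + \frac{2}{m}\right) = - \frac{3}{2} + \frac{6}{m}$)
$D{\left(Y \right)} = -6 + \frac{- \frac{3}{2} + \frac{6}{Y}}{Y}$
$\frac{1}{D{\left(q \right)}} = \frac{1}{-6 + \frac{6}{36864} - \frac{3}{2 \cdot 192}} = \frac{1}{-6 + 6 \cdot \frac{1}{36864} - \frac{1}{128}} = \frac{1}{-6 + \frac{1}{6144} - \frac{1}{128}} = \frac{1}{- \frac{36911}{6144}} = - \frac{6144}{36911}$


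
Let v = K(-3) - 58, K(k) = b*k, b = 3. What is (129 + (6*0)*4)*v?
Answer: -8643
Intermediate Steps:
K(k) = 3*k
v = -67 (v = 3*(-3) - 58 = -9 - 58 = -67)
(129 + (6*0)*4)*v = (129 + (6*0)*4)*(-67) = (129 + 0*4)*(-67) = (129 + 0)*(-67) = 129*(-67) = -8643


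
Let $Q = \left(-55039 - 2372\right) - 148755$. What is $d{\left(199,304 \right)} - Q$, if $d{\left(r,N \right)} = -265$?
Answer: $205901$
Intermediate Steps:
$Q = -206166$ ($Q = -57411 - 148755 = -206166$)
$d{\left(199,304 \right)} - Q = -265 - -206166 = -265 + 206166 = 205901$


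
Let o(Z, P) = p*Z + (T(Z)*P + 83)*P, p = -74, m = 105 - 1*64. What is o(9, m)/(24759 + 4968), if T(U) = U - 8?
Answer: 4418/29727 ≈ 0.14862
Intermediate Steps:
T(U) = -8 + U
m = 41 (m = 105 - 64 = 41)
o(Z, P) = -74*Z + P*(83 + P*(-8 + Z)) (o(Z, P) = -74*Z + ((-8 + Z)*P + 83)*P = -74*Z + (P*(-8 + Z) + 83)*P = -74*Z + (83 + P*(-8 + Z))*P = -74*Z + P*(83 + P*(-8 + Z)))
o(9, m)/(24759 + 4968) = (-74*9 + 83*41 + 41**2*(-8 + 9))/(24759 + 4968) = (-666 + 3403 + 1681*1)/29727 = (-666 + 3403 + 1681)*(1/29727) = 4418*(1/29727) = 4418/29727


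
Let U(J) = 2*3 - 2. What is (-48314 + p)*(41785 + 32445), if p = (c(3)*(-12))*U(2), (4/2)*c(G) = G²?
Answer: -3602381900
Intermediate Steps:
U(J) = 4 (U(J) = 6 - 2 = 4)
c(G) = G²/2
p = -216 (p = (((½)*3²)*(-12))*4 = (((½)*9)*(-12))*4 = ((9/2)*(-12))*4 = -54*4 = -216)
(-48314 + p)*(41785 + 32445) = (-48314 - 216)*(41785 + 32445) = -48530*74230 = -3602381900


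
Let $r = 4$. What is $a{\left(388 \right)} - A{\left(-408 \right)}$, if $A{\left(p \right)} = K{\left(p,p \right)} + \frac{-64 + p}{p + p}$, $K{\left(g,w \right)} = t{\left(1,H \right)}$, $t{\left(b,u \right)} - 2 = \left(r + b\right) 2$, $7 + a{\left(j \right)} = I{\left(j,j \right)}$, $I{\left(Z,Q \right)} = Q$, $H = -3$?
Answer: $\frac{37579}{102} \approx 368.42$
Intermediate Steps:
$a{\left(j \right)} = -7 + j$
$t{\left(b,u \right)} = 10 + 2 b$ ($t{\left(b,u \right)} = 2 + \left(4 + b\right) 2 = 2 + \left(8 + 2 b\right) = 10 + 2 b$)
$K{\left(g,w \right)} = 12$ ($K{\left(g,w \right)} = 10 + 2 \cdot 1 = 10 + 2 = 12$)
$A{\left(p \right)} = 12 + \frac{-64 + p}{2 p}$ ($A{\left(p \right)} = 12 + \frac{-64 + p}{p + p} = 12 + \frac{-64 + p}{2 p}$)
$a{\left(388 \right)} - A{\left(-408 \right)} = \left(-7 + 388\right) - \left(\frac{25}{2} - \frac{32}{-408}\right) = 381 - \left(\frac{25}{2} - - \frac{4}{51}\right) = 381 - \left(\frac{25}{2} + \frac{4}{51}\right) = 381 - \frac{1283}{102} = \frac{37579}{102}$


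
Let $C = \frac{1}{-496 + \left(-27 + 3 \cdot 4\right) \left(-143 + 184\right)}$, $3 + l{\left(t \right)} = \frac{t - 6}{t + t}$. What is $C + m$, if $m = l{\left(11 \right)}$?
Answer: $- \frac{6163}{2222} \approx -2.7736$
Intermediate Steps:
$l{\left(t \right)} = -3 + \frac{-6 + t}{2 t}$ ($l{\left(t \right)} = -3 + \frac{t - 6}{t + t} = -3 + \frac{-6 + t}{2 t}$)
$m = - \frac{61}{22}$ ($m = - \frac{5}{2} - \frac{3}{11} = - \frac{61}{22} \approx -2.7727$)
$C = - \frac{1}{1111}$ ($C = \frac{1}{-496 + \left(-27 + 12\right) 41} = \frac{1}{-496 - 615} = \frac{1}{-1111} = - \frac{1}{1111} \approx -0.00090009$)
$C + m = - \frac{1}{1111} - \frac{61}{22} = - \frac{6163}{2222}$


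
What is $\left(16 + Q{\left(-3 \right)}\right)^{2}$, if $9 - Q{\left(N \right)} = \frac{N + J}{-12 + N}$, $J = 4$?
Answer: $\frac{141376}{225} \approx 628.34$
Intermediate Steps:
$Q{\left(N \right)} = 9 - \frac{4 + N}{-12 + N}$ ($Q{\left(N \right)} = 9 - \frac{N + 4}{-12 + N} = 9 - \frac{4 + N}{-12 + N}$)
$\left(16 + Q{\left(-3 \right)}\right)^{2} = \left(16 + \frac{8 \left(-14 - 3\right)}{-12 - 3}\right)^{2} = \left(16 + 8 \frac{1}{-15} \left(-17\right)\right)^{2} = \left(16 + 8 \left(- \frac{1}{15}\right) \left(-17\right)\right)^{2} = \left(16 + \frac{136}{15}\right)^{2} = \left(\frac{376}{15}\right)^{2} = \frac{141376}{225}$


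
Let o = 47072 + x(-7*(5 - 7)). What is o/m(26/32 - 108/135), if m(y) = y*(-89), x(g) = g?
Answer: -3766880/89 ≈ -42325.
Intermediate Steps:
o = 47086 (o = 47072 - 7*(5 - 7) = 47072 - 7*(-2) = 47072 + 14 = 47086)
m(y) = -89*y
o/m(26/32 - 108/135) = 47086/((-89*(26/32 - 108/135))) = 47086/((-89*(26*(1/32) - 108*1/135))) = 47086/((-89*(13/16 - ⅘))) = 47086/((-89*1/80)) = 47086/(-89/80) = 47086*(-80/89) = -3766880/89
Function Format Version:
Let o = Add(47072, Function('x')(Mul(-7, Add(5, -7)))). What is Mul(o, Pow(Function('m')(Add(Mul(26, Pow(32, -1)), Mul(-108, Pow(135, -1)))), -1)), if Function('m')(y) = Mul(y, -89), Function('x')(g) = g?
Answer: Rational(-3766880, 89) ≈ -42325.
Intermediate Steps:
o = 47086 (o = Add(47072, Mul(-7, Add(5, -7))) = Add(47072, Mul(-7, -2)) = Add(47072, 14) = 47086)
Function('m')(y) = Mul(-89, y)
Mul(o, Pow(Function('m')(Add(Mul(26, Pow(32, -1)), Mul(-108, Pow(135, -1)))), -1)) = Mul(47086, Pow(Mul(-89, Add(Mul(26, Pow(32, -1)), Mul(-108, Pow(135, -1)))), -1)) = Mul(47086, Pow(Mul(-89, Add(Mul(26, Rational(1, 32)), Mul(-108, Rational(1, 135)))), -1)) = Mul(47086, Pow(Mul(-89, Add(Rational(13, 16), Rational(-4, 5))), -1)) = Mul(47086, Pow(Mul(-89, Rational(1, 80)), -1)) = Mul(47086, Pow(Rational(-89, 80), -1)) = Mul(47086, Rational(-80, 89)) = Rational(-3766880, 89)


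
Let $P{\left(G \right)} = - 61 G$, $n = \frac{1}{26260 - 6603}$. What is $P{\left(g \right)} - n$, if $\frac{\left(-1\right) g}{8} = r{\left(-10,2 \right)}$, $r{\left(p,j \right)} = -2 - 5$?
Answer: $- \frac{67148313}{19657} \approx -3416.0$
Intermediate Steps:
$r{\left(p,j \right)} = -7$
$g = 56$ ($g = \left(-8\right) \left(-7\right) = 56$)
$n = \frac{1}{19657} \approx 5.0872 \cdot 10^{-5}$
$P{\left(g \right)} - n = \left(-61\right) 56 - \frac{1}{19657} = -3416 - \frac{1}{19657} = - \frac{67148313}{19657}$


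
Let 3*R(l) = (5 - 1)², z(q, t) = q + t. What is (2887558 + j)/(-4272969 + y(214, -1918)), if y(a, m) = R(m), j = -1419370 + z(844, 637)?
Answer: -4409007/12818891 ≈ -0.34395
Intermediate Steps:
j = -1417889 (j = -1419370 + (844 + 637) = -1419370 + 1481 = -1417889)
R(l) = 16/3 (R(l) = (5 - 1)²/3 = (⅓)*4² = (⅓)*16 = 16/3)
y(a, m) = 16/3
(2887558 + j)/(-4272969 + y(214, -1918)) = (2887558 - 1417889)/(-4272969 + 16/3) = 1469669/(-12818891/3) = 1469669*(-3/12818891) = -4409007/12818891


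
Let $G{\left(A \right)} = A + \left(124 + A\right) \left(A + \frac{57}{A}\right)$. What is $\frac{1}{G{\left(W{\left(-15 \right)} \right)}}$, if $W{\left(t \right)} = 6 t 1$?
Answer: $- \frac{15}{47573} \approx -0.0003153$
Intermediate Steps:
$W{\left(t \right)} = 6 t$
$\frac{1}{G{\left(W{\left(-15 \right)} \right)}} = \frac{1}{57 + \left(6 \left(-15\right)\right)^{2} + 125 \cdot 6 \left(-15\right) + \frac{7068}{6 \left(-15\right)}} = \frac{1}{57 + \left(-90\right)^{2} + 125 \left(-90\right) + \frac{7068}{-90}} = \frac{1}{57 + 8100 - 11250 + 7068 \left(- \frac{1}{90}\right)} = \frac{1}{57 + 8100 - 11250 - \frac{1178}{15}} = \frac{1}{- \frac{47573}{15}} = - \frac{15}{47573}$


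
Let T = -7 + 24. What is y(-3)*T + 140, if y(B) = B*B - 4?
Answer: 225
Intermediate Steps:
y(B) = -4 + B² (y(B) = B² - 4 = -4 + B²)
T = 17
y(-3)*T + 140 = (-4 + (-3)²)*17 + 140 = (-4 + 9)*17 + 140 = 5*17 + 140 = 85 + 140 = 225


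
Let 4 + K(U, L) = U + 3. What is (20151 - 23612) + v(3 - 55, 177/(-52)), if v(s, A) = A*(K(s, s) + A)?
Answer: -8839403/2704 ≈ -3269.0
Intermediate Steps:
K(U, L) = -1 + U (K(U, L) = -4 + (U + 3) = -4 + (3 + U) = -1 + U)
v(s, A) = A*(-1 + A + s) (v(s, A) = A*((-1 + s) + A) = A*(-1 + A + s))
(20151 - 23612) + v(3 - 55, 177/(-52)) = (20151 - 23612) + (177/(-52))*(-1 + 177/(-52) + (3 - 55)) = -3461 + (177*(-1/52))*(-1 + 177*(-1/52) - 52) = -3461 - 177*(-1 - 177/52 - 52)/52 = -3461 - 177/52*(-2933/52) = -3461 + 519141/2704 = -8839403/2704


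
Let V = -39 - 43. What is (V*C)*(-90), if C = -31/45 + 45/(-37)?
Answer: -520208/37 ≈ -14060.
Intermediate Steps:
C = -3172/1665 (C = -31*1/45 + 45*(-1/37) = -31/45 - 45/37 = -3172/1665 ≈ -1.9051)
V = -82
(V*C)*(-90) = -82*(-3172/1665)*(-90) = (260104/1665)*(-90) = -520208/37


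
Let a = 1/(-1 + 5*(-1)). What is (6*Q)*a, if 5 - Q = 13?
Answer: 8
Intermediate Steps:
Q = -8 (Q = 5 - 1*13 = 5 - 13 = -8)
a = -⅙ (a = 1/(-1 - 5) = 1/(-6) = -⅙ ≈ -0.16667)
(6*Q)*a = (6*(-8))*(-⅙) = -48*(-⅙) = 8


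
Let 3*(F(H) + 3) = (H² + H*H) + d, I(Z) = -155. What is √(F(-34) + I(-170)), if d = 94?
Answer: 2*√161 ≈ 25.377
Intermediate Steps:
F(H) = 85/3 + 2*H²/3 (F(H) = -3 + ((H² + H*H) + 94)/3 = -3 + ((H² + H²) + 94)/3 = -3 + (2*H² + 94)/3 = -3 + (94 + 2*H²)/3 = -3 + (94/3 + 2*H²/3) = 85/3 + 2*H²/3)
√(F(-34) + I(-170)) = √((85/3 + (⅔)*(-34)²) - 155) = √((85/3 + (⅔)*1156) - 155) = √((85/3 + 2312/3) - 155) = √(799 - 155) = √644 = 2*√161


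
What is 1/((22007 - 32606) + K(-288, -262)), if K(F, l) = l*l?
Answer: 1/58045 ≈ 1.7228e-5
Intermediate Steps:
K(F, l) = l²
1/((22007 - 32606) + K(-288, -262)) = 1/((22007 - 32606) + (-262)²) = 1/(-10599 + 68644) = 1/58045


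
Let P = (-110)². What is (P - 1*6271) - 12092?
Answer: -6263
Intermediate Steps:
P = 12100
(P - 1*6271) - 12092 = (12100 - 1*6271) - 12092 = (12100 - 6271) - 12092 = 5829 - 12092 = -6263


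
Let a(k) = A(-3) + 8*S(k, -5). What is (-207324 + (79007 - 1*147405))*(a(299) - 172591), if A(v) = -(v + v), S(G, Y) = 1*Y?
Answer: 47596510250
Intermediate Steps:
S(G, Y) = Y
A(v) = -2*v
a(k) = -34 (a(k) = -2*(-3) + 8*(-5) = 6 - 40 = -34)
(-207324 + (79007 - 1*147405))*(a(299) - 172591) = (-207324 + (79007 - 1*147405))*(-34 - 172591) = (-207324 + (79007 - 147405))*(-172625) = (-207324 - 68398)*(-172625) = -275722*(-172625) = 47596510250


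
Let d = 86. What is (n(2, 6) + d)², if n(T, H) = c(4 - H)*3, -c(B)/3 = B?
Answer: 10816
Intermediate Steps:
c(B) = -3*B
n(T, H) = -36 + 9*H (n(T, H) = -3*(4 - H)*3 = (-12 + 3*H)*3 = -36 + 9*H)
(n(2, 6) + d)² = ((-36 + 9*6) + 86)² = ((-36 + 54) + 86)² = (18 + 86)² = 104² = 10816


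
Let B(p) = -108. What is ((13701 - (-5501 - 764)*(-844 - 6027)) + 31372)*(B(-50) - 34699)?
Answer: 1496761633794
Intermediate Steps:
((13701 - (-5501 - 764)*(-844 - 6027)) + 31372)*(B(-50) - 34699) = ((13701 - (-5501 - 764)*(-844 - 6027)) + 31372)*(-108 - 34699) = ((13701 - (-6265)*(-6871)) + 31372)*(-34807) = ((13701 - 1*43046815) + 31372)*(-34807) = ((13701 - 43046815) + 31372)*(-34807) = (-43033114 + 31372)*(-34807) = -43001742*(-34807) = 1496761633794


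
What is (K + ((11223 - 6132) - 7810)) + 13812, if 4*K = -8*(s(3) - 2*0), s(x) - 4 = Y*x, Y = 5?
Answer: 11055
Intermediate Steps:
s(x) = 4 + 5*x
K = -38 (K = (-8*((4 + 5*3) - 2*0))/4 = (-8*((4 + 15) + 0))/4 = (-8*(19 + 0))/4 = (-8*19)/4 = (¼)*(-152) = -38)
(K + ((11223 - 6132) - 7810)) + 13812 = (-38 + ((11223 - 6132) - 7810)) + 13812 = (-38 + (5091 - 7810)) + 13812 = (-38 - 2719) + 13812 = -2757 + 13812 = 11055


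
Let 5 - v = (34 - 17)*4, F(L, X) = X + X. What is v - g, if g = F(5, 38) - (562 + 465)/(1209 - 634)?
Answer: -78898/575 ≈ -137.21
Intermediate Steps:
F(L, X) = 2*X
g = 42673/575 (g = 2*38 - (562 + 465)/(1209 - 634) = 76 - 1027/575 = 42673/575 ≈ 74.214)
v = -63 (v = 5 - (34 - 17)*4 = 5 - 17*4 = 5 - 1*68 = 5 - 68 = -63)
v - g = -63 - 1*42673/575 = -63 - 42673/575 = -78898/575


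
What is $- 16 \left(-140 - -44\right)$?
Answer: $1536$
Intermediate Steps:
$- 16 \left(-140 - -44\right) = - 16 \left(-140 + \left(-5 + 49\right)\right) = - 16 \left(-140 + 44\right) = \left(-16\right) \left(-96\right) = 1536$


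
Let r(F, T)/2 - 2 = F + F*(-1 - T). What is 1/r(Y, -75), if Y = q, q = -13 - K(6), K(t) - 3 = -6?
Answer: -1/1496 ≈ -0.00066845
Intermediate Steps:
K(t) = -3 (K(t) = 3 - 6 = -3)
q = -10 (q = -13 - 1*(-3) = -13 + 3 = -10)
Y = -10
r(F, T) = 4 + 2*F + 2*F*(-1 - T) (r(F, T) = 4 + 2*(F + F*(-1 - T)) = 4 + (2*F + 2*F*(-1 - T)) = 4 + 2*F + 2*F*(-1 - T))
1/r(Y, -75) = 1/(4 - 2*(-10)*(-75)) = 1/(4 - 1500) = 1/(-1496) = -1/1496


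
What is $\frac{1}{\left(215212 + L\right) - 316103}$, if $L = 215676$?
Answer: $\frac{1}{114785} \approx 8.7119 \cdot 10^{-6}$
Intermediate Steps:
$\frac{1}{\left(215212 + L\right) - 316103} = \frac{1}{\left(215212 + 215676\right) - 316103} = \frac{1}{430888 - 316103} = \frac{1}{114785}$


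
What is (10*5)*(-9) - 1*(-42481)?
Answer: 42031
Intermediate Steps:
(10*5)*(-9) - 1*(-42481) = 50*(-9) + 42481 = -450 + 42481 = 42031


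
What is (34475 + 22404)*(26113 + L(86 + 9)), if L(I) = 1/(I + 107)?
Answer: 300026884933/202 ≈ 1.4853e+9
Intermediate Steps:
L(I) = 1/(107 + I)
(34475 + 22404)*(26113 + L(86 + 9)) = (34475 + 22404)*(26113 + 1/(107 + (86 + 9))) = 56879*(26113 + 1/(107 + 95)) = 56879*(26113 + 1/202) = 56879*(5274827/202) = 300026884933/202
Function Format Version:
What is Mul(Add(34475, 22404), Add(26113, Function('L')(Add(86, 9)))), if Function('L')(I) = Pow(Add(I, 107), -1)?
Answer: Rational(300026884933, 202) ≈ 1.4853e+9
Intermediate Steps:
Function('L')(I) = Pow(Add(107, I), -1)
Mul(Add(34475, 22404), Add(26113, Function('L')(Add(86, 9)))) = Mul(Add(34475, 22404), Add(26113, Pow(Add(107, Add(86, 9)), -1))) = Mul(56879, Add(26113, Pow(Add(107, 95), -1))) = Mul(56879, Add(26113, Pow(202, -1))) = Mul(56879, Add(26113, Rational(1, 202))) = Mul(56879, Rational(5274827, 202)) = Rational(300026884933, 202)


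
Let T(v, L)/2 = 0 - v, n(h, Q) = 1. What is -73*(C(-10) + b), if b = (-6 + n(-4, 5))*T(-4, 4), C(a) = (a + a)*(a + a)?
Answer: -26280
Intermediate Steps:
T(v, L) = -2*v (T(v, L) = 2*(0 - v) = 2*(-v) = -2*v)
C(a) = 4*a**2 (C(a) = (2*a)*(2*a) = 4*a**2)
b = -40 (b = (-6 + 1)*(-2*(-4)) = -5*8 = -40)
-73*(C(-10) + b) = -73*(4*(-10)**2 - 40) = -73*(4*100 - 40) = -73*(400 - 40) = -73*360 = -26280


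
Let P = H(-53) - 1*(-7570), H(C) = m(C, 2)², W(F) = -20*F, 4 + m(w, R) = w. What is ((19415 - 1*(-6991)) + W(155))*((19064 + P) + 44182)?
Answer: 1726158890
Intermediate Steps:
m(w, R) = -4 + w
H(C) = (-4 + C)²
P = 10819 (P = (-4 - 53)² - 1*(-7570) = (-57)² + 7570 = 3249 + 7570 = 10819)
((19415 - 1*(-6991)) + W(155))*((19064 + P) + 44182) = ((19415 - 1*(-6991)) - 20*155)*((19064 + 10819) + 44182) = ((19415 + 6991) - 3100)*(29883 + 44182) = (26406 - 3100)*74065 = 23306*74065 = 1726158890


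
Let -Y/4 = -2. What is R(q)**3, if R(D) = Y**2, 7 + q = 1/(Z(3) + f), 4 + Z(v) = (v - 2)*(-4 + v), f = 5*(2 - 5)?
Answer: 262144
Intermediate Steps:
Y = 8 (Y = -4*(-2) = 8)
f = -15 (f = 5*(-3) = -15)
Z(v) = -4 + (-4 + v)*(-2 + v) (Z(v) = -4 + (v - 2)*(-4 + v) = -4 + (-2 + v)*(-4 + v) = -4 + (-4 + v)*(-2 + v))
q = -141/20 (q = -7 + 1/((4 + 3**2 - 6*3) - 15) = -7 + 1/((4 + 9 - 18) - 15) = -7 + 1/(-5 - 15) = -7 + 1/(-20) = -7 - 1/20 = -141/20 ≈ -7.0500)
R(D) = 64 (R(D) = 8**2 = 64)
R(q)**3 = 64**3 = 262144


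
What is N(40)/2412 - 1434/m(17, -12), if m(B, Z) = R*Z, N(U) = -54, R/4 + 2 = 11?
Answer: 15905/4824 ≈ 3.2971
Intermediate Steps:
R = 36 (R = -8 + 4*11 = -8 + 44 = 36)
m(B, Z) = 36*Z
N(40)/2412 - 1434/m(17, -12) = -54/2412 - 1434/(36*(-12)) = -54*1/2412 - 1434/(-432) = -3/134 - 1434*(-1/432) = -3/134 + 239/72 = 15905/4824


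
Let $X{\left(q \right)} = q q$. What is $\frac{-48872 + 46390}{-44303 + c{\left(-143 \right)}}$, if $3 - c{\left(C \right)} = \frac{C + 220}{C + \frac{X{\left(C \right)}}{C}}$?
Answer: $\frac{64532}{1151793} \approx 0.056027$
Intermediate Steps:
$X{\left(q \right)} = q^{2}$
$c{\left(C \right)} = 3 - \frac{220 + C}{2 C}$ ($c{\left(C \right)} = 3 - \frac{C + 220}{C + \frac{C^{2}}{C}} = 3 - \frac{220 + C}{C + C} = 3 - \frac{220 + C}{2 C}$)
$\frac{-48872 + 46390}{-44303 + c{\left(-143 \right)}} = \frac{-48872 + 46390}{-44303 + \left(\frac{5}{2} - \frac{110}{-143}\right)} = - \frac{2482}{-44303 + \left(\frac{5}{2} - - \frac{10}{13}\right)} = - \frac{2482}{-44303 + \left(\frac{5}{2} + \frac{10}{13}\right)} = - \frac{2482}{-44303 + \frac{85}{26}} = - \frac{2482}{- \frac{1151793}{26}} = \left(-2482\right) \left(- \frac{26}{1151793}\right) = \frac{64532}{1151793}$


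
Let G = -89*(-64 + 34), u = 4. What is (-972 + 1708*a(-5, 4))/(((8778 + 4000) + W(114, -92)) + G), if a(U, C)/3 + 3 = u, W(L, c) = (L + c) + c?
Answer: 692/2563 ≈ 0.27000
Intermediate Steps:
W(L, c) = L + 2*c
a(U, C) = 3 (a(U, C) = -9 + 3*4 = -9 + 12 = 3)
G = 2670 (G = -89*(-30) = 2670)
(-972 + 1708*a(-5, 4))/(((8778 + 4000) + W(114, -92)) + G) = (-972 + 1708*3)/(((8778 + 4000) + (114 + 2*(-92))) + 2670) = (-972 + 5124)/((12778 + (114 - 184)) + 2670) = 4152/((12778 - 70) + 2670) = 4152/(12708 + 2670) = 4152/15378 = 4152*(1/15378) = 692/2563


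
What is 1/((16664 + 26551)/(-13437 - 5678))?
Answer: -3823/8643 ≈ -0.44232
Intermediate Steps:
1/((16664 + 26551)/(-13437 - 5678)) = 1/(43215/(-19115)) = 1/(43215*(-1/19115)) = 1/(-8643/3823) = -3823/8643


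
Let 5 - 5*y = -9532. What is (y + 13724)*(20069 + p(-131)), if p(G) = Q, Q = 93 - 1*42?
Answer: 314503768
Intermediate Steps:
y = 9537/5 (y = 1 - ⅕*(-9532) = 1 + 9532/5 = 9537/5 ≈ 1907.4)
Q = 51 (Q = 93 - 42 = 51)
p(G) = 51
(y + 13724)*(20069 + p(-131)) = (9537/5 + 13724)*(20069 + 51) = (78157/5)*20120 = 314503768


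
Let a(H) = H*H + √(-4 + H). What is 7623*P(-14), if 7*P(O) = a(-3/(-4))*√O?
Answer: -1089*√182/2 + 9801*I*√14/16 ≈ -7345.7 + 2292.0*I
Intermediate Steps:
a(H) = H² + √(-4 + H)
P(O) = √O*(9/16 + I*√13/2)/7 (P(O) = (((-3/(-4))² + √(-4 - 3/(-4)))*√O)/7 = (((-3*(-¼))² + √(-4 - 3*(-¼)))*√O)/7 = (((¾)² + √(-4 + ¾))*√O)/7 = ((9/16 + √(-13/4))*√O)/7 = ((9/16 + I*√13/2)*√O)/7 = (√O*(9/16 + I*√13/2))/7 = √O*(9/16 + I*√13/2)/7)
7623*P(-14) = 7623*(√(-14)*(9 + 8*I*√13)/112) = 7623*((I*√14)*(9 + 8*I*√13)/112) = 7623*(I*√14*(9 + 8*I*√13)/112) = 1089*I*√14*(9 + 8*I*√13)/16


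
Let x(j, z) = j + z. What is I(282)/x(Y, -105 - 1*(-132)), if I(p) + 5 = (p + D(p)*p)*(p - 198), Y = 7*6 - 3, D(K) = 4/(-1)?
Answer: -71069/66 ≈ -1076.8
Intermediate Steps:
D(K) = -4 (D(K) = 4*(-1) = -4)
Y = 39 (Y = 42 - 3 = 39)
I(p) = -5 - 3*p*(-198 + p) (I(p) = -5 + (p - 4*p)*(p - 198) = -5 + (-3*p)*(-198 + p) = -5 - 3*p*(-198 + p))
I(282)/x(Y, -105 - 1*(-132)) = (-5 - 3*282² + 594*282)/(39 + (-105 - 1*(-132))) = (-5 - 3*79524 + 167508)/(39 + (-105 + 132)) = (-5 - 238572 + 167508)/(39 + 27) = -71069/66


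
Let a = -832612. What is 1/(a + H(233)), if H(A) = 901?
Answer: -1/831711 ≈ -1.2023e-6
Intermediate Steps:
1/(a + H(233)) = 1/(-832612 + 901) = 1/(-831711) = -1/831711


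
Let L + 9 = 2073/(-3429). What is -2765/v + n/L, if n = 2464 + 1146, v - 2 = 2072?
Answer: -4294077595/11384186 ≈ -377.20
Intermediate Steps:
v = 2074 (v = 2 + 2072 = 2074)
L = -10978/1143 (L = -9 + 2073/(-3429) = -9 + 2073*(-1/3429) = -9 - 691/1143 = -10978/1143 ≈ -9.6046)
n = 3610
-2765/v + n/L = -2765/2074 + 3610/(-10978/1143) = -2765*1/2074 + 3610*(-1143/10978) = -2765/2074 - 2063115/5489 = -4294077595/11384186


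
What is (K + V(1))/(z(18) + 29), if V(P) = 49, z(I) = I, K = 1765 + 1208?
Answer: 3022/47 ≈ 64.298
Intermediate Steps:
K = 2973
(K + V(1))/(z(18) + 29) = (2973 + 49)/(18 + 29) = 3022/47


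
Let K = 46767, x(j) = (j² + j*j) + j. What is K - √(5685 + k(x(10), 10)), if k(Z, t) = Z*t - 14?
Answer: 46767 - √7771 ≈ 46679.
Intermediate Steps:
x(j) = j + 2*j² (x(j) = (j² + j²) + j = 2*j² + j = j + 2*j²)
k(Z, t) = -14 + Z*t
K - √(5685 + k(x(10), 10)) = 46767 - √(5685 + (-14 + (10*(1 + 2*10))*10)) = 46767 - √(5685 + (-14 + (10*(1 + 20))*10)) = 46767 - √(5685 + (-14 + (10*21)*10)) = 46767 - √(5685 + (-14 + 210*10)) = 46767 - √(5685 + (-14 + 2100)) = 46767 - √(5685 + 2086) = 46767 - √7771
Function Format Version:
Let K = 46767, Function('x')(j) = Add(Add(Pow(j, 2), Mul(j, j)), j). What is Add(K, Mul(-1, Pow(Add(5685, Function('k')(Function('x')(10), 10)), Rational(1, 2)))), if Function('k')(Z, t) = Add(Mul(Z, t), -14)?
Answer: Add(46767, Mul(-1, Pow(7771, Rational(1, 2)))) ≈ 46679.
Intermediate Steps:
Function('x')(j) = Add(j, Mul(2, Pow(j, 2))) (Function('x')(j) = Add(Add(Pow(j, 2), Pow(j, 2)), j) = Add(Mul(2, Pow(j, 2)), j) = Add(j, Mul(2, Pow(j, 2))))
Function('k')(Z, t) = Add(-14, Mul(Z, t))
Add(K, Mul(-1, Pow(Add(5685, Function('k')(Function('x')(10), 10)), Rational(1, 2)))) = Add(46767, Mul(-1, Pow(Add(5685, Add(-14, Mul(Mul(10, Add(1, Mul(2, 10))), 10))), Rational(1, 2)))) = Add(46767, Mul(-1, Pow(Add(5685, Add(-14, Mul(Mul(10, Add(1, 20)), 10))), Rational(1, 2)))) = Add(46767, Mul(-1, Pow(Add(5685, Add(-14, Mul(Mul(10, 21), 10))), Rational(1, 2)))) = Add(46767, Mul(-1, Pow(Add(5685, Add(-14, Mul(210, 10))), Rational(1, 2)))) = Add(46767, Mul(-1, Pow(Add(5685, Add(-14, 2100)), Rational(1, 2)))) = Add(46767, Mul(-1, Pow(Add(5685, 2086), Rational(1, 2)))) = Add(46767, Mul(-1, Pow(7771, Rational(1, 2))))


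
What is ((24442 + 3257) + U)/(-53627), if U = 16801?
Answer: -44500/53627 ≈ -0.82981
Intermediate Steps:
((24442 + 3257) + U)/(-53627) = ((24442 + 3257) + 16801)/(-53627) = (27699 + 16801)*(-1/53627) = 44500*(-1/53627) = -44500/53627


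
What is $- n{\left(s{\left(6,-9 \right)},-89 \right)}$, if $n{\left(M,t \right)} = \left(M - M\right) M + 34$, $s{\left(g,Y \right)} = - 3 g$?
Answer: $-34$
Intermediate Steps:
$n{\left(M,t \right)} = 34$ ($n{\left(M,t \right)} = 0 M + 34 = 0 + 34 = 34$)
$- n{\left(s{\left(6,-9 \right)},-89 \right)} = \left(-1\right) 34 = -34$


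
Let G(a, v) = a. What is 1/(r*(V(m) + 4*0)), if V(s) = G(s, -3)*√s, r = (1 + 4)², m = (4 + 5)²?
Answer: 1/18225 ≈ 5.4870e-5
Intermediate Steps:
m = 81 (m = 9² = 81)
r = 25 (r = 5² = 25)
V(s) = s^(3/2) (V(s) = s*√s = s^(3/2))
1/(r*(V(m) + 4*0)) = 1/(25*(81^(3/2) + 4*0)) = 1/(25*(729 + 0)) = 1/(25*729) = 1/18225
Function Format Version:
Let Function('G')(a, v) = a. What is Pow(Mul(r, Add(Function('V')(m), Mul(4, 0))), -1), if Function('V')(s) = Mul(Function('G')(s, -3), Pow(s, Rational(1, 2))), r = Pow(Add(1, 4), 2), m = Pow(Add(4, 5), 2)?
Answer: Rational(1, 18225) ≈ 5.4870e-5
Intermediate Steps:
m = 81 (m = Pow(9, 2) = 81)
r = 25 (r = Pow(5, 2) = 25)
Function('V')(s) = Pow(s, Rational(3, 2)) (Function('V')(s) = Mul(s, Pow(s, Rational(1, 2))) = Pow(s, Rational(3, 2)))
Pow(Mul(r, Add(Function('V')(m), Mul(4, 0))), -1) = Pow(Mul(25, Add(Pow(81, Rational(3, 2)), Mul(4, 0))), -1) = Pow(Mul(25, Add(729, 0)), -1) = Pow(Mul(25, 729), -1) = Pow(18225, -1) = Rational(1, 18225)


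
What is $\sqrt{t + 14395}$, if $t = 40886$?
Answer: $\sqrt{55281} \approx 235.12$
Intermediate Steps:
$\sqrt{t + 14395} = \sqrt{40886 + 14395} = \sqrt{55281}$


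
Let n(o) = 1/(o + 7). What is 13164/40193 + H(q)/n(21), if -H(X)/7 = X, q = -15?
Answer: 118180584/40193 ≈ 2940.3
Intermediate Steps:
H(X) = -7*X
n(o) = 1/(7 + o)
13164/40193 + H(q)/n(21) = 13164/40193 + (-7*(-15))/(1/(7 + 21)) = 13164*(1/40193) + 105/(1/28) = 13164/40193 + 105/(1/28) = 13164/40193 + 105*28 = 13164/40193 + 2940 = 118180584/40193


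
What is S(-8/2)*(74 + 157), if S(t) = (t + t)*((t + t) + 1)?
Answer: 12936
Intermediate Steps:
S(t) = 2*t*(1 + 2*t) (S(t) = (2*t)*(2*t + 1) = (2*t)*(1 + 2*t) = 2*t*(1 + 2*t))
S(-8/2)*(74 + 157) = (2*(-8/2)*(1 + 2*(-8/2)))*(74 + 157) = (2*(-8*½)*(1 + 2*(-8*½)))*231 = (2*(-4)*(1 + 2*(-4)))*231 = (2*(-4)*(1 - 8))*231 = (2*(-4)*(-7))*231 = 56*231 = 12936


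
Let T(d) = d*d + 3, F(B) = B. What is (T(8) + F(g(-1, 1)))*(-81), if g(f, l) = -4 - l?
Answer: -5022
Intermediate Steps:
T(d) = 3 + d**2 (T(d) = d**2 + 3 = 3 + d**2)
(T(8) + F(g(-1, 1)))*(-81) = ((3 + 8**2) + (-4 - 1*1))*(-81) = ((3 + 64) + (-4 - 1))*(-81) = (67 - 5)*(-81) = 62*(-81) = -5022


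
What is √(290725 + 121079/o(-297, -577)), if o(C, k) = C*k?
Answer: 2*√237162193698441/57123 ≈ 539.19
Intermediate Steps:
√(290725 + 121079/o(-297, -577)) = √(290725 + 121079/((-297*(-577)))) = √(290725 + 121079/171369) = √(49821373604/171369) = 2*√237162193698441/57123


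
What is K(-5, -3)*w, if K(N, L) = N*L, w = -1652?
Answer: -24780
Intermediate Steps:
K(N, L) = L*N
K(-5, -3)*w = -3*(-5)*(-1652) = 15*(-1652) = -24780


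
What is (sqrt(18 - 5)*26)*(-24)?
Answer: -624*sqrt(13) ≈ -2249.9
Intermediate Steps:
(sqrt(18 - 5)*26)*(-24) = (sqrt(13)*26)*(-24) = (26*sqrt(13))*(-24) = -624*sqrt(13)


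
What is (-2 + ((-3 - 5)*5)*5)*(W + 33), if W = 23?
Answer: -11312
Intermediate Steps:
(-2 + ((-3 - 5)*5)*5)*(W + 33) = (-2 + ((-3 - 5)*5)*5)*(23 + 33) = (-2 - 8*5*5)*56 = (-2 - 40*5)*56 = (-2 - 200)*56 = -202*56 = -11312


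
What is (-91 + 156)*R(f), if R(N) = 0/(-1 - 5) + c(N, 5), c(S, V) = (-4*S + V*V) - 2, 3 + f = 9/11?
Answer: 22685/11 ≈ 2062.3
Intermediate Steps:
f = -24/11 (f = -3 + 9/11 = -24/11 ≈ -2.1818)
c(S, V) = -2 + V**2 - 4*S (c(S, V) = (-4*S + V**2) - 2 = (V**2 - 4*S) - 2 = -2 + V**2 - 4*S)
R(N) = 23 - 4*N (R(N) = 0/(-1 - 5) + (-2 + 5**2 - 4*N) = 0/(-6) + (-2 + 25 - 4*N) = 0*(-1/6) + (23 - 4*N) = 0 + (23 - 4*N) = 23 - 4*N)
(-91 + 156)*R(f) = (-91 + 156)*(23 - 4*(-24/11)) = 65*(23 + 96/11) = 65*(349/11) = 22685/11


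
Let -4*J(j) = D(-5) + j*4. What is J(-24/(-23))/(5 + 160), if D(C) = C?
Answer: 19/15180 ≈ 0.0012516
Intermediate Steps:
J(j) = 5/4 - j (J(j) = -(-5 + j*4)/4 = -(-5 + 4*j)/4 = 5/4 - j)
J(-24/(-23))/(5 + 160) = (5/4 - (-24)/(-23))/(5 + 160) = (5/4 - (-24)*(-1)/23)/165 = (5/4 - 1*24/23)*(1/165) = (5/4 - 24/23)*(1/165) = (19/92)*(1/165) = 19/15180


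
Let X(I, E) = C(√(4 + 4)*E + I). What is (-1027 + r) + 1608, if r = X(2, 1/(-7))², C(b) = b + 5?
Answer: 30878/49 - 4*√2 ≈ 624.51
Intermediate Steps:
C(b) = 5 + b
X(I, E) = 5 + I + 2*E*√2 (X(I, E) = 5 + (√(4 + 4)*E + I) = 5 + (√8*E + I) = 5 + ((2*√2)*E + I) = 5 + (2*E*√2 + I) = 5 + (I + 2*E*√2) = 5 + I + 2*E*√2)
r = (7 - 2*√2/7)² (r = (5 + 2 + 2*√2/(-7))² = (5 + 2 + 2*(-⅐)*√2)² = (5 + 2 - 2*√2/7)² = (7 - 2*√2/7)² ≈ 43.506)
(-1027 + r) + 1608 = (-1027 + (2409/49 - 4*√2)) + 1608 = (-47914/49 - 4*√2) + 1608 = 30878/49 - 4*√2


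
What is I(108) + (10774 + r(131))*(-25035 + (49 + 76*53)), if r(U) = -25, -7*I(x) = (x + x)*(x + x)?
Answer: -1576989450/7 ≈ -2.2528e+8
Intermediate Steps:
I(x) = -4*x**2/7 (I(x) = -(x + x)*(x + x)/7 = -2*x*2*x/7 = -4*x**2/7)
I(108) + (10774 + r(131))*(-25035 + (49 + 76*53)) = -4/7*108**2 + (10774 - 25)*(-25035 + (49 + 76*53)) = -4/7*11664 + 10749*(-25035 + (49 + 4028)) = -46656/7 + 10749*(-25035 + 4077) = -46656/7 + 10749*(-20958) = -46656/7 - 225277542 = -1576989450/7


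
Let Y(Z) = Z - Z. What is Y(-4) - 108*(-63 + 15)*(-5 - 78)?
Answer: -430272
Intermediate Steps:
Y(Z) = 0
Y(-4) - 108*(-63 + 15)*(-5 - 78) = 0 - 108*(-63 + 15)*(-5 - 78) = 0 - (-5184)*(-83) = 0 - 108*3984 = 0 - 430272 = -430272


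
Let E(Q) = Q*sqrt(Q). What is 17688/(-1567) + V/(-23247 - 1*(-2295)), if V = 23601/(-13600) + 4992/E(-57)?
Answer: -1680036363611/148837420800 - 208*I*sqrt(57)/2836377 ≈ -11.288 - 0.00055365*I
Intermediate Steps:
E(Q) = Q**(3/2)
V = -23601/13600 + 1664*I*sqrt(57)/1083 (V = 23601/(-13600) + 4992/((-57)**(3/2)) = 23601*(-1/13600) + 4992/((-57*I*sqrt(57))) = -23601/13600 + 4992*(I*sqrt(57)/3249) = -23601/13600 + 1664*I*sqrt(57)/1083 ≈ -1.7354 + 11.6*I)
17688/(-1567) + V/(-23247 - 1*(-2295)) = 17688/(-1567) + (-23601/13600 + 1664*I*sqrt(57)/1083)/(-23247 - 1*(-2295)) = 17688*(-1/1567) + (-23601/13600 + 1664*I*sqrt(57)/1083)/(-23247 + 2295) = -17688/1567 + (-23601/13600 + 1664*I*sqrt(57)/1083)/(-20952) = -17688/1567 + (-23601/13600 + 1664*I*sqrt(57)/1083)*(-1/20952) = -17688/1567 + (7867/94982400 - 208*I*sqrt(57)/2836377) = -1680036363611/148837420800 - 208*I*sqrt(57)/2836377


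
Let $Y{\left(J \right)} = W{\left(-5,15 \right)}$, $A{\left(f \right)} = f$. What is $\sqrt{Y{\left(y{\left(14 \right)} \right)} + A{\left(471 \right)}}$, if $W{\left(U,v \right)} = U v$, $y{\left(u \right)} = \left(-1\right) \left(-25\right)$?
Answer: $6 \sqrt{11} \approx 19.9$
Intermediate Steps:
$y{\left(u \right)} = 25$
$Y{\left(J \right)} = -75$ ($Y{\left(J \right)} = \left(-5\right) 15 = -75$)
$\sqrt{Y{\left(y{\left(14 \right)} \right)} + A{\left(471 \right)}} = \sqrt{-75 + 471} = \sqrt{396} = 6 \sqrt{11}$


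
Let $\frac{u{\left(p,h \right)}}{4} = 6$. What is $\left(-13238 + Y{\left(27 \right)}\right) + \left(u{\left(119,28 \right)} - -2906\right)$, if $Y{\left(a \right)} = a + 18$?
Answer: $-10263$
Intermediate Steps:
$u{\left(p,h \right)} = 24$ ($u{\left(p,h \right)} = 4 \cdot 6 = 24$)
$Y{\left(a \right)} = 18 + a$
$\left(-13238 + Y{\left(27 \right)}\right) + \left(u{\left(119,28 \right)} - -2906\right) = \left(-13238 + \left(18 + 27\right)\right) + \left(24 - -2906\right) = \left(-13238 + 45\right) + \left(24 + 2906\right) = -13193 + 2930 = -10263$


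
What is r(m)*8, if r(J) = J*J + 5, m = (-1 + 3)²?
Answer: 168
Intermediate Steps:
m = 4 (m = 2² = 4)
r(J) = 5 + J² (r(J) = J² + 5 = 5 + J²)
r(m)*8 = (5 + 4²)*8 = (5 + 16)*8 = 21*8 = 168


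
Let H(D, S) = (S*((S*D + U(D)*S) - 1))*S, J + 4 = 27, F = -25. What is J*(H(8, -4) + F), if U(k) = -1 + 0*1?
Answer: -11247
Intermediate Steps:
J = 23 (J = -4 + 27 = 23)
U(k) = -1 (U(k) = -1 + 0 = -1)
H(D, S) = S²*(-1 - S + D*S) (H(D, S) = (S*((S*D - S) - 1))*S = (S*((D*S - S) - 1))*S = (S*((-S + D*S) - 1))*S = (S*(-1 - S + D*S))*S = S²*(-1 - S + D*S))
J*(H(8, -4) + F) = 23*((-4)²*(-1 - 1*(-4) + 8*(-4)) - 25) = 23*(16*(-1 + 4 - 32) - 25) = 23*(16*(-29) - 25) = 23*(-464 - 25) = 23*(-489) = -11247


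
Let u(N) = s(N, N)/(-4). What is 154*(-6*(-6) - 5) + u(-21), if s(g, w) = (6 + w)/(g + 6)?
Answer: 19095/4 ≈ 4773.8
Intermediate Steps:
s(g, w) = (6 + w)/(6 + g)
u(N) = -¼ (u(N) = ((6 + N)/(6 + N))/(-4) = 1*(-¼) = -¼)
154*(-6*(-6) - 5) + u(-21) = 154*(-6*(-6) - 5) - ¼ = 154*(36 - 5) - ¼ = 154*31 - ¼ = 4774 - ¼ = 19095/4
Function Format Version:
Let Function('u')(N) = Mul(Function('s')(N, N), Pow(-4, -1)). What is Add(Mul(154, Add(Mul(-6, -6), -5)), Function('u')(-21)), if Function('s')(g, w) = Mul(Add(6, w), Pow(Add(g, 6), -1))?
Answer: Rational(19095, 4) ≈ 4773.8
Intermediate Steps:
Function('s')(g, w) = Mul(Pow(Add(6, g), -1), Add(6, w)) (Function('s')(g, w) = Mul(Add(6, w), Pow(Add(6, g), -1)) = Mul(Pow(Add(6, g), -1), Add(6, w)))
Function('u')(N) = Rational(-1, 4) (Function('u')(N) = Mul(Mul(Pow(Add(6, N), -1), Add(6, N)), Pow(-4, -1)) = Mul(1, Rational(-1, 4)) = Rational(-1, 4))
Add(Mul(154, Add(Mul(-6, -6), -5)), Function('u')(-21)) = Add(Mul(154, Add(Mul(-6, -6), -5)), Rational(-1, 4)) = Add(Mul(154, Add(36, -5)), Rational(-1, 4)) = Add(Mul(154, 31), Rational(-1, 4)) = Add(4774, Rational(-1, 4)) = Rational(19095, 4)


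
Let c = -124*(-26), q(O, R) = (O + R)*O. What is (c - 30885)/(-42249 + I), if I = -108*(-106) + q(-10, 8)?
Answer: 27661/30781 ≈ 0.89864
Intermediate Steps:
q(O, R) = O*(O + R)
I = 11468 (I = -108*(-106) - 10*(-10 + 8) = 11448 - 10*(-2) = 11448 + 20 = 11468)
c = 3224
(c - 30885)/(-42249 + I) = (3224 - 30885)/(-42249 + 11468) = -27661/(-30781) = -27661*(-1/30781) = 27661/30781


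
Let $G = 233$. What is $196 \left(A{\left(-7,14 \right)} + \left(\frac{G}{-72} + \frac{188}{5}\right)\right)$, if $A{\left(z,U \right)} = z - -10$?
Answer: $\frac{659099}{90} \approx 7323.3$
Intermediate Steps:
$A{\left(z,U \right)} = 10 + z$ ($A{\left(z,U \right)} = z + 10 = 10 + z$)
$196 \left(A{\left(-7,14 \right)} + \left(\frac{G}{-72} + \frac{188}{5}\right)\right) = 196 \left(\left(10 - 7\right) + \left(\frac{233}{-72} + \frac{188}{5}\right)\right) = 196 \left(3 + \left(233 \left(- \frac{1}{72}\right) + 188 \cdot \frac{1}{5}\right)\right) = 196 \left(3 + \left(- \frac{233}{72} + \frac{188}{5}\right)\right) = 196 \left(3 + \frac{12371}{360}\right) = 196 \cdot \frac{13451}{360} = \frac{659099}{90}$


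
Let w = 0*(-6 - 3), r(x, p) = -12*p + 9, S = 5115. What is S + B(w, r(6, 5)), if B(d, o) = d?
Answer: 5115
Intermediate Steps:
r(x, p) = 9 - 12*p
w = 0 (w = 0*(-9) = 0)
S + B(w, r(6, 5)) = 5115 + 0 = 5115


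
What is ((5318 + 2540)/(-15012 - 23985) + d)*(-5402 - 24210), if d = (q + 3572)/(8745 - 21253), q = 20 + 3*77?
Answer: 1831305243185/121943619 ≈ 15018.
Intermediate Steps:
q = 251 (q = 20 + 231 = 251)
d = -3823/12508 (d = (251 + 3572)/(8745 - 21253) = 3823/(-12508) = 3823*(-1/12508) = -3823/12508 ≈ -0.30564)
((5318 + 2540)/(-15012 - 23985) + d)*(-5402 - 24210) = ((5318 + 2540)/(-15012 - 23985) - 3823/12508)*(-5402 - 24210) = (7858/(-38997) - 3823/12508)*(-29612) = (7858*(-1/38997) - 3823/12508)*(-29612) = (-7858/38997 - 3823/12508)*(-29612) = -247373395/487774476*(-29612) = 1831305243185/121943619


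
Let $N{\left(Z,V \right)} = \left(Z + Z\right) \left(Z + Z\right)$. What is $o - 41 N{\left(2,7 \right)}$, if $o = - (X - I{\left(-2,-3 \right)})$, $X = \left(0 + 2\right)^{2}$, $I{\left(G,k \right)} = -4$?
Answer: $-664$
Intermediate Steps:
$N{\left(Z,V \right)} = 4 Z^{2}$ ($N{\left(Z,V \right)} = 2 Z 2 Z = 4 Z^{2}$)
$X = 4$ ($X = 2^{2} = 4$)
$o = -8$ ($o = - (4 - -4) = - (4 + 4) = \left(-1\right) 8 = -8$)
$o - 41 N{\left(2,7 \right)} = -8 - 41 \cdot 4 \cdot 2^{2} = -8 - 41 \cdot 4 \cdot 4 = -8 - 656 = -664$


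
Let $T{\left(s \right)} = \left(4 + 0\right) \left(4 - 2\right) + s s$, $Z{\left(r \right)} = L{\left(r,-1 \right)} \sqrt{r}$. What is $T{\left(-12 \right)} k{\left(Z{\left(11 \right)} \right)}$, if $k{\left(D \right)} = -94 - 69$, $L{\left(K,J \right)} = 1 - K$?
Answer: $-24776$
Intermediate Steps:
$Z{\left(r \right)} = \sqrt{r} \left(1 - r\right)$ ($Z{\left(r \right)} = \left(1 - r\right) \sqrt{r} = \sqrt{r} \left(1 - r\right)$)
$k{\left(D \right)} = -163$ ($k{\left(D \right)} = -94 - 69 = -163$)
$T{\left(s \right)} = 8 + s^{2}$ ($T{\left(s \right)} = 4 \cdot 2 + s^{2} = 8 + s^{2}$)
$T{\left(-12 \right)} k{\left(Z{\left(11 \right)} \right)} = \left(8 + \left(-12\right)^{2}\right) \left(-163\right) = \left(8 + 144\right) \left(-163\right) = 152 \left(-163\right) = -24776$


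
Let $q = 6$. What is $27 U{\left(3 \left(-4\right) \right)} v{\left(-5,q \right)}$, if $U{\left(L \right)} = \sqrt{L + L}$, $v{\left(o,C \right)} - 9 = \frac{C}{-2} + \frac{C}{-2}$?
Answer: $162 i \sqrt{6} \approx 396.82 i$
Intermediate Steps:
$v{\left(o,C \right)} = 9 - C$ ($v{\left(o,C \right)} = 9 + \left(\frac{C}{-2} + \frac{C}{-2}\right) = 9 + \left(C \left(- \frac{1}{2}\right) + C \left(- \frac{1}{2}\right)\right) = 9 - C$)
$U{\left(L \right)} = \sqrt{2} \sqrt{L}$ ($U{\left(L \right)} = \sqrt{2 L} = \sqrt{2} \sqrt{L}$)
$27 U{\left(3 \left(-4\right) \right)} v{\left(-5,q \right)} = 27 \sqrt{2} \sqrt{3 \left(-4\right)} \left(9 - 6\right) = 27 \sqrt{2} \sqrt{-12} \left(9 - 6\right) = 27 \sqrt{2} \cdot 2 i \sqrt{3} \cdot 3 = 27 \cdot 2 i \sqrt{6} \cdot 3 = 54 i \sqrt{6} \cdot 3 = 162 i \sqrt{6}$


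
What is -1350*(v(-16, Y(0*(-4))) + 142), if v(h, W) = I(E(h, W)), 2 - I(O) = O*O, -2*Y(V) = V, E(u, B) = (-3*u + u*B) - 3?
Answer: 2539350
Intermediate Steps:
E(u, B) = -3 - 3*u + B*u (E(u, B) = (-3*u + B*u) - 3 = -3 - 3*u + B*u)
Y(V) = -V/2
I(O) = 2 - O² (I(O) = 2 - O*O = 2 - O²)
v(h, W) = 2 - (-3 - 3*h + W*h)²
-1350*(v(-16, Y(0*(-4))) + 142) = -1350*((2 - (3 + 3*(-16) - 1*(-0*(-4))*(-16))²) + 142) = -1350*((2 - (3 - 48 - 1*(-½*0)*(-16))²) + 142) = -1350*((2 - (3 - 48 - 1*0*(-16))²) + 142) = -1350*((2 - (3 - 48 + 0)²) + 142) = -1350*((2 - 1*(-45)²) + 142) = -1350*((2 - 1*2025) + 142) = -1350*((2 - 2025) + 142) = -1350*(-2023 + 142) = -1350*(-1881) = 2539350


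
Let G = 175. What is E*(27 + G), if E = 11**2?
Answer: 24442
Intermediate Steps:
E = 121
E*(27 + G) = 121*(27 + 175) = 121*202 = 24442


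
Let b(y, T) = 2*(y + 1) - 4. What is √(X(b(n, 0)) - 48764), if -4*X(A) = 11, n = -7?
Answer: I*√195067/2 ≈ 220.83*I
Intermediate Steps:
b(y, T) = -2 + 2*y (b(y, T) = 2*(1 + y) - 4 = (2 + 2*y) - 4 = -2 + 2*y)
X(A) = -11/4 (X(A) = -¼*11 = -11/4)
√(X(b(n, 0)) - 48764) = √(-11/4 - 48764) = √(-195067/4) = I*√195067/2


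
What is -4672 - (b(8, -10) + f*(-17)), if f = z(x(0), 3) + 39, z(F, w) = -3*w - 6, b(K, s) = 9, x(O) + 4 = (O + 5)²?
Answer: -4273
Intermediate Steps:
x(O) = -4 + (5 + O)² (x(O) = -4 + (O + 5)² = -4 + (5 + O)²)
z(F, w) = -6 - 3*w
f = 24 (f = (-6 - 3*3) + 39 = (-6 - 9) + 39 = -15 + 39 = 24)
-4672 - (b(8, -10) + f*(-17)) = -4672 - (9 + 24*(-17)) = -4672 - (9 - 408) = -4672 - 1*(-399) = -4672 + 399 = -4273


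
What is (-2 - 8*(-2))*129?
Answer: 1806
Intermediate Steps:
(-2 - 8*(-2))*129 = (-2 + 16)*129 = 14*129 = 1806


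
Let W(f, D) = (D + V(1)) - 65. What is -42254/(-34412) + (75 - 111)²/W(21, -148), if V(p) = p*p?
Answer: -4455013/911918 ≈ -4.8853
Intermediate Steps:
V(p) = p²
W(f, D) = -64 + D (W(f, D) = (D + 1²) - 65 = (D + 1) - 65 = (1 + D) - 65 = -64 + D)
-42254/(-34412) + (75 - 111)²/W(21, -148) = -42254/(-34412) + (75 - 111)²/(-64 - 148) = -42254*(-1/34412) + (-36)²/(-212) = 21127/17206 + 1296*(-1/212) = 21127/17206 - 324/53 = -4455013/911918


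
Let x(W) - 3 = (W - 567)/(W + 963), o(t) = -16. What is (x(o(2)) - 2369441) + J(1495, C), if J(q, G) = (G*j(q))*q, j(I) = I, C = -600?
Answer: -1272185063369/947 ≈ -1.3434e+9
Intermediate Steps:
x(W) = 3 + (-567 + W)/(963 + W) (x(W) = 3 + (W - 567)/(W + 963) = 3 + (-567 + W)/(963 + W))
J(q, G) = G*q² (J(q, G) = (G*q)*q = G*q²)
(x(o(2)) - 2369441) + J(1495, C) = (2*(1161 + 2*(-16))/(963 - 16) - 2369441) - 600*1495² = (2*(1161 - 32)/947 - 2369441) - 600*2235025 = (2*(1/947)*1129 - 2369441) - 1341015000 = (2258/947 - 2369441) - 1341015000 = -2243858369/947 - 1341015000 = -1272185063369/947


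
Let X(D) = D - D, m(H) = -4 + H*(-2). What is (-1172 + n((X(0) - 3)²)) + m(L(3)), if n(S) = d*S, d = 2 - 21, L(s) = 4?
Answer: -1355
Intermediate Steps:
m(H) = -4 - 2*H
d = -19
X(D) = 0
n(S) = -19*S
(-1172 + n((X(0) - 3)²)) + m(L(3)) = (-1172 - 19*(0 - 3)²) + (-4 - 2*4) = (-1172 - 19*(-3)²) + (-4 - 8) = (-1172 - 19*9) - 12 = (-1172 - 171) - 12 = -1343 - 12 = -1355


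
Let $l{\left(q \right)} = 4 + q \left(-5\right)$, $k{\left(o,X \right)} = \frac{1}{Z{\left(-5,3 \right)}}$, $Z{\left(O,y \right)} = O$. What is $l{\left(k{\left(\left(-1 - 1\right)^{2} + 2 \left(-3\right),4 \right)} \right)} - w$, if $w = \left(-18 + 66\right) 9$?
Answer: $-427$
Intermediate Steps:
$k{\left(o,X \right)} = - \frac{1}{5}$ ($k{\left(o,X \right)} = \frac{1}{-5} = - \frac{1}{5}$)
$w = 432$ ($w = 48 \cdot 9 = 432$)
$l{\left(q \right)} = 4 - 5 q$
$l{\left(k{\left(\left(-1 - 1\right)^{2} + 2 \left(-3\right),4 \right)} \right)} - w = \left(4 - -1\right) - 432 = \left(4 + 1\right) - 432 = 5 - 432 = -427$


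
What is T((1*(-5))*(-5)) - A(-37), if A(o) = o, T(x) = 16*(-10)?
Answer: -123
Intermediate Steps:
T(x) = -160
T((1*(-5))*(-5)) - A(-37) = -160 - 1*(-37) = -160 + 37 = -123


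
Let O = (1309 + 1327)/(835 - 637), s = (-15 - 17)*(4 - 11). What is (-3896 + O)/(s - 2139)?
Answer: 384386/189585 ≈ 2.0275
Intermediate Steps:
s = 224 (s = -32*(-7) = 224)
O = 1318/99 (O = 2636/198 = 2636*(1/198) = 1318/99 ≈ 13.313)
(-3896 + O)/(s - 2139) = (-3896 + 1318/99)/(224 - 2139) = -384386/99/(-1915) = -384386/99*(-1/1915) = 384386/189585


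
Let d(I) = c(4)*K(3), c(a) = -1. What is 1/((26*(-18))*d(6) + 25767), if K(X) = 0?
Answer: 1/25767 ≈ 3.8809e-5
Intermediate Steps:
d(I) = 0 (d(I) = -1*0 = 0)
1/((26*(-18))*d(6) + 25767) = 1/((26*(-18))*0 + 25767) = 1/(-468*0 + 25767) = 1/(0 + 25767) = 1/25767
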